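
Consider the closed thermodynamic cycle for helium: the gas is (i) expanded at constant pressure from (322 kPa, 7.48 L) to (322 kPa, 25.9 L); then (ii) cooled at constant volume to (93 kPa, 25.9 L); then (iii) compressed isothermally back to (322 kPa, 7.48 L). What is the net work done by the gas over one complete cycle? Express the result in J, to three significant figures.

Leg (i): W = PΔV = (322)(25.9 − 7.48) = 5931 J.
Leg (ii): W = 0.
Leg (iii): W = PᵢVᵢ ln(V_f/Vᵢ) = (2409) ln(7.48/25.9) = -2992 J.
W_net = 5931 − 2992 = 2940 J.

W_net ≈ 2940 J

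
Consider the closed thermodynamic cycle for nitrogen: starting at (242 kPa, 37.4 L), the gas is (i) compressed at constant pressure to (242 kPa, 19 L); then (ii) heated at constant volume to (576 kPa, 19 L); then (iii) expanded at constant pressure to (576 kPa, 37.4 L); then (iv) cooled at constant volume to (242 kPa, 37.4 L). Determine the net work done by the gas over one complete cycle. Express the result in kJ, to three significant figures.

W_net ≈ 6.15 kJ

Constant-volume legs do no work.
W(i) = (242)(19 − 37.4) = -4453 J; W(iii) = (576)(37.4 − 19) = 10598 J.
W_net = -4453 + 10598 = 6146 J (the clockwise enclosed area).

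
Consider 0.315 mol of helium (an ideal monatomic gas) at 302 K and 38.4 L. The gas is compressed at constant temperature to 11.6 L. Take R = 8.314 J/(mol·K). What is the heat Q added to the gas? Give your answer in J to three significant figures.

Isothermal ⇒ ΔU = 0, so Q = W = nRT ln(V₂/V₁).
Q = (0.315)(8.314)(302) ln(11.6/38.4) = 790.9 × -1.197 = -946.8 J.

Q ≈ -947 J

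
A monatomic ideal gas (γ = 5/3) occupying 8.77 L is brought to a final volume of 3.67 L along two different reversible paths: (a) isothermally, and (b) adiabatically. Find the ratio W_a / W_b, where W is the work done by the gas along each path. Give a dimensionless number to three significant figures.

W_a / W_b ≈ 0.738

Path (a) isothermal: W = P₁V₁ ln(V₂/V₁) → W_a/(P₁V₁) = -0.8711.
Path (b) adiabatic: W = P₁V₁(1 − (V₁/V₂)^(γ−1))/(γ−1) → W_b/(P₁V₁) = -1.181.
W_a / W_b = -0.8711 / -1.181 = 0.7376.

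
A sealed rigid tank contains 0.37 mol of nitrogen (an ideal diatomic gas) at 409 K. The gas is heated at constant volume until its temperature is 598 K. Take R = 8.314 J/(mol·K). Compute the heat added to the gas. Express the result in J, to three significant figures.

Constant volume ⇒ W = 0, so Q = ΔU = nCᵥΔT with Cᵥ = 5R/2 = 20.79 J/(mol·K).
ΔU = (0.37)(20.79)(598 − 409) = 1453 J.

Q ≈ 1450 J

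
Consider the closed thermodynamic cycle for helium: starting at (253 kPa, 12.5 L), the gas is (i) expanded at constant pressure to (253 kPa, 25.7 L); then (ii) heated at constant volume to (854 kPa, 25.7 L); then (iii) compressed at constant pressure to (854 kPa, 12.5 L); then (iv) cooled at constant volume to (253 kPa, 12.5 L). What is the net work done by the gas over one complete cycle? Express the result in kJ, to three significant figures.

W_net ≈ -7.93 kJ

Constant-volume legs do no work.
W(i) = (253)(25.7 − 12.5) = 3340 J; W(iii) = (854)(12.5 − 25.7) = -11273 J.
W_net = 3340 − 11273 = -7933 J (the counter-clockwise enclosed area).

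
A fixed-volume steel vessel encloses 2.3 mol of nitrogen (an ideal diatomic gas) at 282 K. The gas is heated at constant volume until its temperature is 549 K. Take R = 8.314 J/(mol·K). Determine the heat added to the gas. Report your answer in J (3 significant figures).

Q ≈ 12800 J

Constant volume ⇒ W = 0, so Q = ΔU = nCᵥΔT with Cᵥ = 5R/2 = 20.79 J/(mol·K).
ΔU = (2.3)(20.79)(549 − 282) = 12764 J.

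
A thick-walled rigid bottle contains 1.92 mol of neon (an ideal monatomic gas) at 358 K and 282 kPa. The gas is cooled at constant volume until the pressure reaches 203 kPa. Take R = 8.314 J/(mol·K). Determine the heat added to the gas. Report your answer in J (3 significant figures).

Q ≈ -2400 J

Constant volume ⇒ W = 0, so Q = ΔU = nCᵥΔT with Cᵥ = 3R/2 = 12.47 J/(mol·K).
At constant V, T₂/T₁ = P₂/P₁ ⇒ ΔT = T₁(P₂/P₁ − 1) = 358·(203/282 − 1) = -100.3 K.
ΔU = (1.92)(12.47)(-100.3) = -2401 J.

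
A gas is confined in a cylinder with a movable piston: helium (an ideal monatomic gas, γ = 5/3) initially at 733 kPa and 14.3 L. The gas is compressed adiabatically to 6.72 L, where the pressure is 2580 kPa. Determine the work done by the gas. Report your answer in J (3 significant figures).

Adiabatic: W = (P₁V₁ − P₂V₂)/(γ − 1) with γ = 5/3.
P₁V₁ = 10482 J, P₂V₂ = 17338 J.
W = (10482 − 17338) / 0.6667 = -10284 J.

W ≈ -10300 J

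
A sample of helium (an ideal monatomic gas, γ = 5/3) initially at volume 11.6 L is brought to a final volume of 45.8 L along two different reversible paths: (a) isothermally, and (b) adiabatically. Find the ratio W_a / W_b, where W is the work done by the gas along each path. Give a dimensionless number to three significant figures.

Path (a) isothermal: W = P₁V₁ ln(V₂/V₁) → W_a/(P₁V₁) = 1.373.
Path (b) adiabatic: W = P₁V₁(1 − (V₁/V₂)^(γ−1))/(γ−1) → W_b/(P₁V₁) = 0.8995.
W_a / W_b = 1.373 / 0.8995 = 1.527.

W_a / W_b ≈ 1.53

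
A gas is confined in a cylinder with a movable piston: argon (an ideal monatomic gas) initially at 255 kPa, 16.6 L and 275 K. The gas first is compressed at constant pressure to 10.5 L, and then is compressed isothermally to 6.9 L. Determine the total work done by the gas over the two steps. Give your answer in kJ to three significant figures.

W_total ≈ -2.68 kJ

Step 1 (isobaric): W = PΔV = (255 kPa)(10.5 − 16.6 L) = -1556 J.
After step 1: P = 255 kPa, V = 10.5 L, T = 173.9 K.
Step 2 (isothermal): W = P₁V₁ ln(V₂/V₁) = (2678) ln(6.9/10.5) = -1124 J.
W_total = -1556 − 1124 = -2680 J.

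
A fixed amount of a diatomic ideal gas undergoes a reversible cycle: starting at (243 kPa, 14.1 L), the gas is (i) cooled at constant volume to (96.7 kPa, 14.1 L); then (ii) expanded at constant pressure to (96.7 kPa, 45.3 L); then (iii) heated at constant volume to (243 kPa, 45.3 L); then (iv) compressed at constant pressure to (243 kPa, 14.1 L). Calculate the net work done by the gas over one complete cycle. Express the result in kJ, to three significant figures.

W_net ≈ -4.56 kJ

Constant-volume legs do no work.
W(ii) = (96.7)(45.3 − 14.1) = 3017 J; W(iv) = (243)(14.1 − 45.3) = -7582 J.
W_net = 3017 − 7582 = -4565 J (the counter-clockwise enclosed area).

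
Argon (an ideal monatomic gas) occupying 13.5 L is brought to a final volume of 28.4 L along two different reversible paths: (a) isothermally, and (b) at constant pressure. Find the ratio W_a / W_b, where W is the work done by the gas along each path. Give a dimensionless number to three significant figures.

Path (a) isothermal: W = P₁V₁ ln(V₂/V₁) → W_a/(P₁V₁) = 0.7437.
Path (b) isobaric: W = P₁(V₂ − V₁) → W_b/(P₁V₁) = 1.104.
W_a / W_b = 0.7437 / 1.104 = 0.6738.

W_a / W_b ≈ 0.674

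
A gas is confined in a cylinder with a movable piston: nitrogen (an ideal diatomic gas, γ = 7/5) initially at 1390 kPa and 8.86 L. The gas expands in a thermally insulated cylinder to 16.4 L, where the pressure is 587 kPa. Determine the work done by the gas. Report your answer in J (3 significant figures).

Adiabatic: W = (P₁V₁ − P₂V₂)/(γ − 1) with γ = 7/5.
P₁V₁ = 12315 J, P₂V₂ = 9627 J.
W = (12315 − 9627) / 0.4 = 6722 J.

W ≈ 6720 J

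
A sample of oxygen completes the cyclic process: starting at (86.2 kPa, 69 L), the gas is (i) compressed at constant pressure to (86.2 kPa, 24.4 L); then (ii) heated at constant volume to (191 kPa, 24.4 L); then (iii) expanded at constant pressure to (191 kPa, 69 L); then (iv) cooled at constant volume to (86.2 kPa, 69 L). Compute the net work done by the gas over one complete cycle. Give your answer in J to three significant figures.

W_net ≈ 4670 J

Constant-volume legs do no work.
W(i) = (86.2)(24.4 − 69) = -3845 J; W(iii) = (191)(69 − 24.4) = 8519 J.
W_net = -3845 + 8519 = 4674 J (the clockwise enclosed area).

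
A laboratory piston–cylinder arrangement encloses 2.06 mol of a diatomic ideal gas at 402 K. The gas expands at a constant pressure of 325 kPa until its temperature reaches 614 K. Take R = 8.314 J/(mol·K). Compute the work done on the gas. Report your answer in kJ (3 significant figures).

Isobaric: W = P ΔV = nR ΔT.
W = (2.06)(8.314)(614 − 402) = 3631 J.
Work on gas = −W_by = -3631 J.

W ≈ -3.63 kJ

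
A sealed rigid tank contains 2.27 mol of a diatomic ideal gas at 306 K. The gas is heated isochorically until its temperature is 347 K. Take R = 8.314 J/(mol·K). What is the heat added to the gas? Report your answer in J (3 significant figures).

Constant volume ⇒ W = 0, so Q = ΔU = nCᵥΔT with Cᵥ = 5R/2 = 20.79 J/(mol·K).
ΔU = (2.27)(20.79)(347 − 306) = 1934 J.

Q ≈ 1930 J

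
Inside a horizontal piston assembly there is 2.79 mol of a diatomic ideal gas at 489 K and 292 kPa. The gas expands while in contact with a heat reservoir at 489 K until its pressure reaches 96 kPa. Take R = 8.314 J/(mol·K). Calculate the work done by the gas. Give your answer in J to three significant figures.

Isothermal process: W = nRT ln(V₂/V₁) = nRT ln(P₁/P₂).
W = (2.79)(8.314)(489) × ln(292/96)
  = 11343 × ln(3.042) = 11343 × 1.112
W_by_gas = 12618 J.

W ≈ 12600 J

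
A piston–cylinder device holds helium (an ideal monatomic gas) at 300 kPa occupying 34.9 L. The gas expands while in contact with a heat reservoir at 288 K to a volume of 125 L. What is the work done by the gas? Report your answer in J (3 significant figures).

W ≈ 13400 J

Isothermal: W = nRT ln(V₂/V₁) = P₁V₁ ln(V₂/V₁).
P₁V₁ = (300 kPa)(34.9 L) = 10470 J.
W = 10470 × ln(125/34.9) = 10470 × 1.276
W_by_gas = 13358 J.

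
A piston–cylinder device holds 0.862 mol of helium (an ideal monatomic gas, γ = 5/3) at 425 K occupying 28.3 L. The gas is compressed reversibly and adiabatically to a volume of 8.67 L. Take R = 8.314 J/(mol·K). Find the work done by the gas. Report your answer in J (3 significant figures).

W ≈ -5480 J

Adiabatic: TV^(γ−1) = const with γ = 5/3.
T₂ = T₁ (V₁/V₂)^(γ−1) = 425 × (28.3/8.67)^0.667 = 425 × 2.2 = 935.2 K.
W_by = nCᵥ(T₁ − T₂) = (0.862)(12.47)(425 − 935.2) = -5485 J.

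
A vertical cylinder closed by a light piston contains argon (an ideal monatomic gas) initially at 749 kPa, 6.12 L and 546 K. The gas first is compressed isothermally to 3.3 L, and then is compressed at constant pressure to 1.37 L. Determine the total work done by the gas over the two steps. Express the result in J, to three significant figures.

W_total ≈ -5510 J

Step 1 (isothermal): W = P₁V₁ ln(V₂/V₁) = (4584) ln(3.3/6.12) = -2831 J.
After step 1: P = 1389 kPa, V = 3.3 L, T = 546 K.
Step 2 (isobaric): W = PΔV = (1389 kPa)(1.37 − 3.3 L) = -2681 J.
W_total = -2831 − 2681 = -5512 J.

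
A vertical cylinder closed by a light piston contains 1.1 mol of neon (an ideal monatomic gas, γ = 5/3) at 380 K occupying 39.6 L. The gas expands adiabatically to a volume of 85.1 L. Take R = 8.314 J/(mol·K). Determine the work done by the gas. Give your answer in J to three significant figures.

W ≈ 2080 J

Adiabatic: TV^(γ−1) = const with γ = 5/3.
T₂ = T₁ (V₁/V₂)^(γ−1) = 380 × (39.6/85.1)^0.667 = 380 × 0.6005 = 228.2 K.
W_by = nCᵥ(T₁ − T₂) = (1.1)(12.47)(380 − 228.2) = 2083 J.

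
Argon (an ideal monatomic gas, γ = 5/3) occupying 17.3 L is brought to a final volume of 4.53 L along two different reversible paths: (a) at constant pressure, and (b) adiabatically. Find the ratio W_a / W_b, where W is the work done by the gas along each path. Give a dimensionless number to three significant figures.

W_a / W_b ≈ 0.341

Path (a) isobaric: W = P₁(V₂ − V₁) → W_a/(P₁V₁) = -0.7382.
Path (b) adiabatic: W = P₁V₁(1 − (V₁/V₂)^(γ−1))/(γ−1) → W_b/(P₁V₁) = -2.165.
W_a / W_b = -0.7382 / -2.165 = 0.341.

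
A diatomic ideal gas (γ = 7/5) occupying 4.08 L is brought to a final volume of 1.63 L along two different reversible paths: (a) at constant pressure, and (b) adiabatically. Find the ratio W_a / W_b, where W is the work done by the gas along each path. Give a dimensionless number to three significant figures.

Path (a) isobaric: W = P₁(V₂ − V₁) → W_a/(P₁V₁) = -0.6005.
Path (b) adiabatic: W = P₁V₁(1 − (V₁/V₂)^(γ−1))/(γ−1) → W_b/(P₁V₁) = -1.109.
W_a / W_b = -0.6005 / -1.109 = 0.5417.

W_a / W_b ≈ 0.542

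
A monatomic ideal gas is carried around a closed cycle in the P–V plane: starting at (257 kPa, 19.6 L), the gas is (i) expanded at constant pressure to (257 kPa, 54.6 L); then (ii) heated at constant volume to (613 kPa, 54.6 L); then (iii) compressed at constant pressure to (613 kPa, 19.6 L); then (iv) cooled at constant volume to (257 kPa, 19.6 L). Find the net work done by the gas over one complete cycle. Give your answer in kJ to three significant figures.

Constant-volume legs do no work.
W(i) = (257)(54.6 − 19.6) = 8995 J; W(iii) = (613)(19.6 − 54.6) = -21455 J.
W_net = 8995 − 21455 = -12460 J (the counter-clockwise enclosed area).

W_net ≈ -12.5 kJ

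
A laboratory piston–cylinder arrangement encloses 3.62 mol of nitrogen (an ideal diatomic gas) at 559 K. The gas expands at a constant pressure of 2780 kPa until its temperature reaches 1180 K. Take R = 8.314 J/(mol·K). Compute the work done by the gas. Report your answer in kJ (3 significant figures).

W ≈ 18.7 kJ

Isobaric: W = P ΔV = nR ΔT.
W = (3.62)(8.314)(1180 − 559) = 18690 J.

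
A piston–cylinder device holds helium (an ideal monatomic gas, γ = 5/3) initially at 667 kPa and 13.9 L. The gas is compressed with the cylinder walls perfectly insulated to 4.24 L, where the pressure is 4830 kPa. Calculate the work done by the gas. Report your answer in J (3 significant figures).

W ≈ -16800 J

Adiabatic: W = (P₁V₁ − P₂V₂)/(γ − 1) with γ = 5/3.
P₁V₁ = 9271 J, P₂V₂ = 20479 J.
W = (9271 − 20479) / 0.6667 = -16812 J.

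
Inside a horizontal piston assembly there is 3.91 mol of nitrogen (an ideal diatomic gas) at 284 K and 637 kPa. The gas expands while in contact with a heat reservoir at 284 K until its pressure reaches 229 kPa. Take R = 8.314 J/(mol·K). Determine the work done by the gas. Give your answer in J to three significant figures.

Isothermal process: W = nRT ln(V₂/V₁) = nRT ln(P₁/P₂).
W = (3.91)(8.314)(284) × ln(637/229)
  = 9232 × ln(2.782) = 9232 × 1.023
W_by_gas = 9445 J.

W ≈ 9440 J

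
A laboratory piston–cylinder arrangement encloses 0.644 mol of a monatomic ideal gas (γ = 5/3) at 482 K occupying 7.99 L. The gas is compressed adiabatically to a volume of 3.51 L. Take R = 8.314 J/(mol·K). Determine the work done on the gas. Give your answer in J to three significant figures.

W ≈ 2830 J

Adiabatic: TV^(γ−1) = const with γ = 5/3.
T₂ = T₁ (V₁/V₂)^(γ−1) = 482 × (7.99/3.51)^0.667 = 482 × 1.73 = 834.1 K.
W_by = nCᵥ(T₁ − T₂) = (0.644)(12.47)(482 − 834.1) = -2828 J.
Work on gas = −W_by = 2828 J.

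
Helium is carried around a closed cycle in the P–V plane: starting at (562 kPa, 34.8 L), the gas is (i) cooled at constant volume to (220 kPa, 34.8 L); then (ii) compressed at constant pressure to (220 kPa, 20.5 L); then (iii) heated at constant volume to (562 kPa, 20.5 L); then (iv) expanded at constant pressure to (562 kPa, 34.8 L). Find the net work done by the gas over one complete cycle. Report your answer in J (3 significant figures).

W_net ≈ 4890 J

Constant-volume legs do no work.
W(ii) = (220)(20.5 − 34.8) = -3146 J; W(iv) = (562)(34.8 − 20.5) = 8037 J.
W_net = -3146 + 8037 = 4891 J (the clockwise enclosed area).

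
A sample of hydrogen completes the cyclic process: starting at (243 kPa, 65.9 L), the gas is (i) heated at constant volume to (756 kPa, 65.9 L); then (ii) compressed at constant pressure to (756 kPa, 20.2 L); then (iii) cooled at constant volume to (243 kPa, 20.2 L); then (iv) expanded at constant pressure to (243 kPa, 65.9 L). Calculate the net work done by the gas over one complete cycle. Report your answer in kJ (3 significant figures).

W_net ≈ -23.4 kJ

Constant-volume legs do no work.
W(ii) = (756)(20.2 − 65.9) = -34549 J; W(iv) = (243)(65.9 − 20.2) = 11105 J.
W_net = -34549 + 11105 = -23444 J (the counter-clockwise enclosed area).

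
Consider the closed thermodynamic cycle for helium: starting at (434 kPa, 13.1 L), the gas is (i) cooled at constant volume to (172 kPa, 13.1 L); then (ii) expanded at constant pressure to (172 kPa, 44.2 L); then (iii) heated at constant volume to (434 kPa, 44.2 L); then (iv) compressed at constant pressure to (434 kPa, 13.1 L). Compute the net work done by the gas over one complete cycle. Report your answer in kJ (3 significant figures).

W_net ≈ -8.15 kJ

Constant-volume legs do no work.
W(ii) = (172)(44.2 − 13.1) = 5349 J; W(iv) = (434)(13.1 − 44.2) = -13497 J.
W_net = 5349 − 13497 = -8148 J (the counter-clockwise enclosed area).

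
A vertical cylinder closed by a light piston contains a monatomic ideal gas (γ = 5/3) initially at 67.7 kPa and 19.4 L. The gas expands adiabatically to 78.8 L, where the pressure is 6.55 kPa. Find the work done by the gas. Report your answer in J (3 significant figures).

W ≈ 1200 J

Adiabatic: W = (P₁V₁ − P₂V₂)/(γ − 1) with γ = 5/3.
P₁V₁ = 1313 J, P₂V₂ = 516.1 J.
W = (1313 − 516.1) / 0.6667 = 1196 J.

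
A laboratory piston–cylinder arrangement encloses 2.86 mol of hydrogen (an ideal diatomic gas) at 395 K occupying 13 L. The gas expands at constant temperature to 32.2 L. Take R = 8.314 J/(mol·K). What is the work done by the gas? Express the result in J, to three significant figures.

W ≈ 8520 J

Isothermal: W = nRT ln(V₂/V₁).
W = (2.86)(8.314)(395) × ln(32.2/13)
  = 9392 × 0.907
W_by_gas = 8519 J.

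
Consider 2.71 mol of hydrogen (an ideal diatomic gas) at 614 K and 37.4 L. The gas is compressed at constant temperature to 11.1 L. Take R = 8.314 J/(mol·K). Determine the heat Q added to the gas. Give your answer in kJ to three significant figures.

Isothermal ⇒ ΔU = 0, so Q = W = nRT ln(V₂/V₁).
Q = (2.71)(8.314)(614) ln(11.1/37.4) = 13834 × -1.215 = -16805 J.

Q ≈ -16.8 kJ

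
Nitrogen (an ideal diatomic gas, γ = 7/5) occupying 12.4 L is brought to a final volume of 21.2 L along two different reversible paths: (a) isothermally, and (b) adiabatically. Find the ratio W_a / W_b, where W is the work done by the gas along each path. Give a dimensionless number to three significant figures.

W_a / W_b ≈ 1.11

Path (a) isothermal: W = P₁V₁ ln(V₂/V₁) → W_a/(P₁V₁) = 0.5363.
Path (b) adiabatic: W = P₁V₁(1 − (V₁/V₂)^(γ−1))/(γ−1) → W_b/(P₁V₁) = 0.4827.
W_a / W_b = 0.5363 / 0.4827 = 1.111.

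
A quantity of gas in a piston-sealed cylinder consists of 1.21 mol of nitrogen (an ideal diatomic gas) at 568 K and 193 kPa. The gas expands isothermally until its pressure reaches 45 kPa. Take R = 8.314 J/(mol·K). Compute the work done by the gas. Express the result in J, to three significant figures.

Isothermal process: W = nRT ln(V₂/V₁) = nRT ln(P₁/P₂).
W = (1.21)(8.314)(568) × ln(193/45)
  = 5714 × ln(4.289) = 5714 × 1.456
W_by_gas = 8320 J.

W ≈ 8320 J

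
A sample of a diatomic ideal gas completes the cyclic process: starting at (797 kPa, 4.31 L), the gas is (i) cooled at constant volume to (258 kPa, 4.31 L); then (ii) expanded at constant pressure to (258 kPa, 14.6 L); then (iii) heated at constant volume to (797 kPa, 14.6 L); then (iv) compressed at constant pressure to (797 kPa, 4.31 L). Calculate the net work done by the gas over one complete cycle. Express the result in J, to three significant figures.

W_net ≈ -5550 J

Constant-volume legs do no work.
W(ii) = (258)(14.6 − 4.31) = 2655 J; W(iv) = (797)(4.31 − 14.6) = -8201 J.
W_net = 2655 − 8201 = -5546 J (the counter-clockwise enclosed area).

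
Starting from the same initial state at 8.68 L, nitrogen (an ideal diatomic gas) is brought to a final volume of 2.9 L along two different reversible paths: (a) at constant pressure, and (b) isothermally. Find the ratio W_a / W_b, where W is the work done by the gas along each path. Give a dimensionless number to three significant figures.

Path (a) isobaric: W = P₁(V₂ − V₁) → W_a/(P₁V₁) = -0.6659.
Path (b) isothermal: W = P₁V₁ ln(V₂/V₁) → W_b/(P₁V₁) = -1.096.
W_a / W_b = -0.6659 / -1.096 = 0.6074.

W_a / W_b ≈ 0.607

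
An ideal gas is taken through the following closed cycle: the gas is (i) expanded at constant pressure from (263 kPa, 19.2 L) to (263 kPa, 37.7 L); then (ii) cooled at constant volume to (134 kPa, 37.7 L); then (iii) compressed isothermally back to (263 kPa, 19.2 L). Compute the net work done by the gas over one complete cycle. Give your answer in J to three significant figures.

Leg (i): W = PΔV = (263)(37.7 − 19.2) = 4866 J.
Leg (ii): W = 0.
Leg (iii): W = PᵢVᵢ ln(V_f/Vᵢ) = (5052) ln(19.2/37.7) = -3409 J.
W_net = 4866 − 3409 = 1457 J.

W_net ≈ 1460 J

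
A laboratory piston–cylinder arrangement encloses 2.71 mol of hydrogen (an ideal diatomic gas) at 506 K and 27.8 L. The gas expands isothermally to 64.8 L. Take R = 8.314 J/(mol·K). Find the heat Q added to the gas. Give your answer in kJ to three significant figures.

Isothermal ⇒ ΔU = 0, so Q = W = nRT ln(V₂/V₁).
Q = (2.71)(8.314)(506) ln(64.8/27.8) = 11401 × 0.8463 = 9648 J.

Q ≈ 9.65 kJ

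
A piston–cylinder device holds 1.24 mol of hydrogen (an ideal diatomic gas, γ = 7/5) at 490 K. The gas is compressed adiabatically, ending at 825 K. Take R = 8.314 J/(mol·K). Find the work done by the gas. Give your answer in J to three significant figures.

W ≈ -8630 J

Adiabatic ⇒ Q = 0, so W_by = −ΔU = nCᵥ(T₁ − T₂).
Cᵥ = 5R/2 = 20.79 J/(mol·K).
W = (1.24)(20.79)(490 − 825) = -8634 J.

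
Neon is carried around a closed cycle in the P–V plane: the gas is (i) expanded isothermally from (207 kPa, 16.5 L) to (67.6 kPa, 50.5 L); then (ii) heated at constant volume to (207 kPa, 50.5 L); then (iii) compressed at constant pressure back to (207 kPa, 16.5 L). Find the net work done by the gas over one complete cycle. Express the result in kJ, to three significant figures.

Leg (i): W = PᵢVᵢ ln(V_f/Vᵢ) = (3416) ln(50.5/16.5) = 3821 J.
Leg (ii): W = 0.
Leg (iii): W = PΔV = (207)(16.5 − 50.5) = -7038 J.
W_net = 3821 − 7038 = -3217 J.

W_net ≈ -3.22 kJ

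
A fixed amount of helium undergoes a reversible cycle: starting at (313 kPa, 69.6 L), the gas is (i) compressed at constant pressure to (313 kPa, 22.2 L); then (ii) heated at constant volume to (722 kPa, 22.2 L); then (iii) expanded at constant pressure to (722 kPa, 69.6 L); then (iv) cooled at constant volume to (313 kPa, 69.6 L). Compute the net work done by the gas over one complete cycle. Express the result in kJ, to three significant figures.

W_net ≈ 19.4 kJ

Constant-volume legs do no work.
W(i) = (313)(22.2 − 69.6) = -14836 J; W(iii) = (722)(69.6 − 22.2) = 34223 J.
W_net = -14836 + 34223 = 19387 J (the clockwise enclosed area).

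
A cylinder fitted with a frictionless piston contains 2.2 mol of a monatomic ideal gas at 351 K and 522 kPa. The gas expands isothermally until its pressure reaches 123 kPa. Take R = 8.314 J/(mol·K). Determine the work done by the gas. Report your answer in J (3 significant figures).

W ≈ 9280 J

Isothermal process: W = nRT ln(V₂/V₁) = nRT ln(P₁/P₂).
W = (2.2)(8.314)(351) × ln(522/123)
  = 6420 × ln(4.244) = 6420 × 1.445
W_by_gas = 9280 J.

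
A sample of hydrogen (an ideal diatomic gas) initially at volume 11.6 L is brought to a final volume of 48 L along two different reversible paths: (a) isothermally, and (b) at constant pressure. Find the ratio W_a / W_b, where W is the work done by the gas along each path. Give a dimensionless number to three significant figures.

Path (a) isothermal: W = P₁V₁ ln(V₂/V₁) → W_a/(P₁V₁) = 1.42.
Path (b) isobaric: W = P₁(V₂ − V₁) → W_b/(P₁V₁) = 3.138.
W_a / W_b = 1.42 / 3.138 = 0.4526.

W_a / W_b ≈ 0.453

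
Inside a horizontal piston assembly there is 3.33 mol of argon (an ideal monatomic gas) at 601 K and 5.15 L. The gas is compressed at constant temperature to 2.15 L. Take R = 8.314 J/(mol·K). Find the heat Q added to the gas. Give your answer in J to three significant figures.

Isothermal ⇒ ΔU = 0, so Q = W = nRT ln(V₂/V₁).
Q = (3.33)(8.314)(601) ln(2.15/5.15) = 16639 × -0.8735 = -14535 J.

Q ≈ -14500 J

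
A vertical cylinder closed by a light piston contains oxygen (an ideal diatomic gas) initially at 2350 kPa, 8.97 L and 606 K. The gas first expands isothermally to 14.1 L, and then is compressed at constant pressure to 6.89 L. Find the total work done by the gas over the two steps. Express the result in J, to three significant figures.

Step 1 (isothermal): W = P₁V₁ ln(V₂/V₁) = (21080) ln(14.1/8.97) = 9534 J.
After step 1: P = 1495 kPa, V = 14.1 L, T = 606 K.
Step 2 (isobaric): W = PΔV = (1495 kPa)(6.89 − 14.1 L) = -10779 J.
W_total = 9534 − 10779 = -1245 J.

W_total ≈ -1240 J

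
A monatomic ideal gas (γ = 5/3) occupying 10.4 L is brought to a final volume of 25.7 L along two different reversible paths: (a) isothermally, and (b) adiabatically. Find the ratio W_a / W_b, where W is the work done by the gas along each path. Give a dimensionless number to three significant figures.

Path (a) isothermal: W = P₁V₁ ln(V₂/V₁) → W_a/(P₁V₁) = 0.9047.
Path (b) adiabatic: W = P₁V₁(1 − (V₁/V₂)^(γ−1))/(γ−1) → W_b/(P₁V₁) = 0.6793.
W_a / W_b = 0.9047 / 0.6793 = 1.332.

W_a / W_b ≈ 1.33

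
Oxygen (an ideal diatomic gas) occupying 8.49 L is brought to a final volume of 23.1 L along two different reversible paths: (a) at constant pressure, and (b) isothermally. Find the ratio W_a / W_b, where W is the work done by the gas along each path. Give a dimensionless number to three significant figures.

Path (a) isobaric: W = P₁(V₂ − V₁) → W_a/(P₁V₁) = 1.721.
Path (b) isothermal: W = P₁V₁ ln(V₂/V₁) → W_b/(P₁V₁) = 1.001.
W_a / W_b = 1.721 / 1.001 = 1.719.

W_a / W_b ≈ 1.72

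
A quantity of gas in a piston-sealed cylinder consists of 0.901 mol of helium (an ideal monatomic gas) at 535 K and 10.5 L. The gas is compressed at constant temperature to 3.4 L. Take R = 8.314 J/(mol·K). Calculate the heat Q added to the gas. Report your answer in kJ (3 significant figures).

Isothermal ⇒ ΔU = 0, so Q = W = nRT ln(V₂/V₁).
Q = (0.901)(8.314)(535) ln(3.4/10.5) = 4008 × -1.128 = -4519 J.

Q ≈ -4.52 kJ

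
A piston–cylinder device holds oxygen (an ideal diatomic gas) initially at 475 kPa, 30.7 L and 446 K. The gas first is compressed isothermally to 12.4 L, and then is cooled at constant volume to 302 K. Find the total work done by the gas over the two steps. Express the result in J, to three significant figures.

W_total ≈ -13200 J

Step 1 (isothermal): W = P₁V₁ ln(V₂/V₁) = (14582) ln(12.4/30.7) = -13220 J.
Step 2 (isochoric): W = 0 (constant volume).
W_total = -13220 + 0 = -13220 J.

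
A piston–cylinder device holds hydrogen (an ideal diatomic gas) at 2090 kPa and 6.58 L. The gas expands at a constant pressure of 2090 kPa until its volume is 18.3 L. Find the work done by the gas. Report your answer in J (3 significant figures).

W ≈ 24500 J

Isobaric: W = P ΔV.
W = (2090 kPa)(18.3 − 6.58 L) = (2090)(11.72) = 24495 J.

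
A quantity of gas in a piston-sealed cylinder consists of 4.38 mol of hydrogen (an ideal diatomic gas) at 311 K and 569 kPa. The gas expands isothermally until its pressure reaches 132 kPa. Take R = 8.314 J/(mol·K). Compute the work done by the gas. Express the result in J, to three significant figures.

Isothermal process: W = nRT ln(V₂/V₁) = nRT ln(P₁/P₂).
W = (4.38)(8.314)(311) × ln(569/132)
  = 11325 × ln(4.311) = 11325 × 1.461
W_by_gas = 16547 J.

W ≈ 16500 J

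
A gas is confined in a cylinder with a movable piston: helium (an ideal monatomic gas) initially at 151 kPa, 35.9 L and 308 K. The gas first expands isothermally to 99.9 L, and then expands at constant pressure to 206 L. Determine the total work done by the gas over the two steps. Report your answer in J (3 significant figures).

W_total ≈ 11300 J

Step 1 (isothermal): W = P₁V₁ ln(V₂/V₁) = (5421) ln(99.9/35.9) = 5548 J.
After step 1: P = 54.26 kPa, V = 99.9 L, T = 308 K.
Step 2 (isobaric): W = PΔV = (54.26 kPa)(206 − 99.9 L) = 5757 J.
W_total = 5548 + 5757 = 11305 J.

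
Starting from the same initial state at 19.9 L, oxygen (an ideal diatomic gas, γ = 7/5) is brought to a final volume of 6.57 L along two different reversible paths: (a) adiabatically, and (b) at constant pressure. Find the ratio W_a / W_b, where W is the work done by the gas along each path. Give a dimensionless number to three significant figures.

W_a / W_b ≈ 2.08

Path (a) adiabatic: W = P₁V₁(1 − (V₁/V₂)^(γ−1))/(γ−1) → W_a/(P₁V₁) = -1.395.
Path (b) isobaric: W = P₁(V₂ − V₁) → W_b/(P₁V₁) = -0.6698.
W_a / W_b = -1.395 / -0.6698 = 2.082.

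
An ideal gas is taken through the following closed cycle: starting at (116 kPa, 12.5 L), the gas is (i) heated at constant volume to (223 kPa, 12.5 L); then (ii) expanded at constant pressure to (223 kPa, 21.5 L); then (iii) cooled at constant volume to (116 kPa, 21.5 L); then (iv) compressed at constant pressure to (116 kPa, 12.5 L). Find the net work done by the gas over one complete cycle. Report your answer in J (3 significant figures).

W_net ≈ 963 J

Constant-volume legs do no work.
W(ii) = (223)(21.5 − 12.5) = 2007 J; W(iv) = (116)(12.5 − 21.5) = -1044 J.
W_net = 2007 − 1044 = 963 J (the clockwise enclosed area).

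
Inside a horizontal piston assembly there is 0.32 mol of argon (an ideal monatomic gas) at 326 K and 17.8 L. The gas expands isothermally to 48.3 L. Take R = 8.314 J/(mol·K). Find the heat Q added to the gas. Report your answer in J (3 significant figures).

Isothermal ⇒ ΔU = 0, so Q = W = nRT ln(V₂/V₁).
Q = (0.32)(8.314)(326) ln(48.3/17.8) = 867.3 × 0.9982 = 865.8 J.

Q ≈ 866 J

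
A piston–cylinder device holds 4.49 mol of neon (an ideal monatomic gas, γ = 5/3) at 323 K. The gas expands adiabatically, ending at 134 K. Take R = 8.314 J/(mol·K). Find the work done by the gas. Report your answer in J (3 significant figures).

Adiabatic ⇒ Q = 0, so W_by = −ΔU = nCᵥ(T₁ − T₂).
Cᵥ = 3R/2 = 12.47 J/(mol·K).
W = (4.49)(12.47)(323 − 134) = 10583 J.

W ≈ 10600 J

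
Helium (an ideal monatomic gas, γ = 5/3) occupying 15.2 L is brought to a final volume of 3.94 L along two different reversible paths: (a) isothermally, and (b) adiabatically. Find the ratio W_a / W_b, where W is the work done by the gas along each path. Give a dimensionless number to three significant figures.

W_a / W_b ≈ 0.617

Path (a) isothermal: W = P₁V₁ ln(V₂/V₁) → W_a/(P₁V₁) = -1.35.
Path (b) adiabatic: W = P₁V₁(1 − (V₁/V₂)^(γ−1))/(γ−1) → W_b/(P₁V₁) = -2.19.
W_a / W_b = -1.35 / -2.19 = 0.6166.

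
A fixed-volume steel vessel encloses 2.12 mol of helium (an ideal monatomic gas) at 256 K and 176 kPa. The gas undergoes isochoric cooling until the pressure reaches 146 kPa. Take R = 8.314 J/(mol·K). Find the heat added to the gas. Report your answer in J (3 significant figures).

Constant volume ⇒ W = 0, so Q = ΔU = nCᵥΔT with Cᵥ = 3R/2 = 12.47 J/(mol·K).
At constant V, T₂/T₁ = P₂/P₁ ⇒ ΔT = T₁(P₂/P₁ − 1) = 256·(146/176 − 1) = -43.64 K.
ΔU = (2.12)(12.47)(-43.64) = -1154 J.

Q ≈ -1150 J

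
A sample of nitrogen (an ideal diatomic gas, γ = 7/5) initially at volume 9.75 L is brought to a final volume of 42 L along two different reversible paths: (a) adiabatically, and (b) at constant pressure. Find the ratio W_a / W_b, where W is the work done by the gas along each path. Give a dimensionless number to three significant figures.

W_a / W_b ≈ 0.334

Path (a) adiabatic: W = P₁V₁(1 − (V₁/V₂)^(γ−1))/(γ−1) → W_a/(P₁V₁) = 1.106.
Path (b) isobaric: W = P₁(V₂ − V₁) → W_b/(P₁V₁) = 3.308.
W_a / W_b = 1.106 / 3.308 = 0.3344.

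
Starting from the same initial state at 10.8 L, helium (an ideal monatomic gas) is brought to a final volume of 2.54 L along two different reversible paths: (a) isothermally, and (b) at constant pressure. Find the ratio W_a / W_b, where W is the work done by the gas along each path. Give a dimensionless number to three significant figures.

W_a / W_b ≈ 1.89

Path (a) isothermal: W = P₁V₁ ln(V₂/V₁) → W_a/(P₁V₁) = -1.447.
Path (b) isobaric: W = P₁(V₂ − V₁) → W_b/(P₁V₁) = -0.7648.
W_a / W_b = -1.447 / -0.7648 = 1.892.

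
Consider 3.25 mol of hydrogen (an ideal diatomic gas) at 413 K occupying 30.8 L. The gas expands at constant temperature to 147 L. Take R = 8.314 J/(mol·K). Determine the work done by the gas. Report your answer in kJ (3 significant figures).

Isothermal: W = nRT ln(V₂/V₁).
W = (3.25)(8.314)(413) × ln(147/30.8)
  = 11159 × 1.563
W_by_gas = 17441 J.

W ≈ 17.4 kJ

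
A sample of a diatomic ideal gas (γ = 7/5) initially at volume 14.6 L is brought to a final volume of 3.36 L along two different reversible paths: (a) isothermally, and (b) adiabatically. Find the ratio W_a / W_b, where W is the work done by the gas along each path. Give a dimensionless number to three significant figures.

Path (a) isothermal: W = P₁V₁ ln(V₂/V₁) → W_a/(P₁V₁) = -1.469.
Path (b) adiabatic: W = P₁V₁(1 − (V₁/V₂)^(γ−1))/(γ−1) → W_b/(P₁V₁) = -1.999.
W_a / W_b = -1.469 / -1.999 = 0.7348.

W_a / W_b ≈ 0.735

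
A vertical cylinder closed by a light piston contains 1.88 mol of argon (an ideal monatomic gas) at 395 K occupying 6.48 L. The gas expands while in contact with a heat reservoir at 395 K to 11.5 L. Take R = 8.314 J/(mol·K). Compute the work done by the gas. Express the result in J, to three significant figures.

W ≈ 3540 J

Isothermal: W = nRT ln(V₂/V₁).
W = (1.88)(8.314)(395) × ln(11.5/6.48)
  = 6174 × 0.5736
W_by_gas = 3542 J.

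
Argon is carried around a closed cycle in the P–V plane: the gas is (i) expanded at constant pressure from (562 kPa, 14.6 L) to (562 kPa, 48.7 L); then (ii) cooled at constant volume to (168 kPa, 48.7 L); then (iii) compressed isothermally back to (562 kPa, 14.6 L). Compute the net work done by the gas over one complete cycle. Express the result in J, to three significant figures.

W_net ≈ 9310 J

Leg (i): W = PΔV = (562)(48.7 − 14.6) = 19164 J.
Leg (ii): W = 0.
Leg (iii): W = PᵢVᵢ ln(V_f/Vᵢ) = (8182) ln(14.6/48.7) = -9856 J.
W_net = 19164 − 9856 = 9308 J.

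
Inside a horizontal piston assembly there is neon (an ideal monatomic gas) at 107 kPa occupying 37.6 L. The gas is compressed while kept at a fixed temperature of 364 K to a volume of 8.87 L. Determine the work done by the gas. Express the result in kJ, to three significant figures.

W ≈ -5.81 kJ

Isothermal: W = nRT ln(V₂/V₁) = P₁V₁ ln(V₂/V₁).
P₁V₁ = (107 kPa)(37.6 L) = 4023 J.
W = 4023 × ln(8.87/37.6) = 4023 × -1.444
W_by_gas = -5811 J.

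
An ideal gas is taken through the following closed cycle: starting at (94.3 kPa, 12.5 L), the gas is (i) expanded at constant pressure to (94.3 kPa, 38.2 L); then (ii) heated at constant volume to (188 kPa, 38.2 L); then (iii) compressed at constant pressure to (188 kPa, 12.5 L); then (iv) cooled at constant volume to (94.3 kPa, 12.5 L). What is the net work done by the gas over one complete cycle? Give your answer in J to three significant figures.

Constant-volume legs do no work.
W(i) = (94.3)(38.2 − 12.5) = 2424 J; W(iii) = (188)(12.5 − 38.2) = -4832 J.
W_net = 2424 − 4832 = -2408 J (the counter-clockwise enclosed area).

W_net ≈ -2410 J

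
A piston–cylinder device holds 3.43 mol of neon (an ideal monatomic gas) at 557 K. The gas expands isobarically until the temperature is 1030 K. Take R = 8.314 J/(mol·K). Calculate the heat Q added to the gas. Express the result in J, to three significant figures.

Q ≈ 33700 J

Isobaric: W = nRΔT = (3.43)(8.314)(473) = 13489 J.
ΔU = nCᵥΔT with Cᵥ = 3R/2: ΔU = (3.43)(12.47)(473) = 20233 J.
Q = ΔU + W = 20233 + 13489 = 33721 J.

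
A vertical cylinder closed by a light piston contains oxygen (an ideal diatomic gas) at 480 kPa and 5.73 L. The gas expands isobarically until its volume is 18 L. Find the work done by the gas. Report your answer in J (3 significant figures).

W ≈ 5890 J

Isobaric: W = P ΔV.
W = (480 kPa)(18 − 5.73 L) = (480)(12.27) = 5890 J.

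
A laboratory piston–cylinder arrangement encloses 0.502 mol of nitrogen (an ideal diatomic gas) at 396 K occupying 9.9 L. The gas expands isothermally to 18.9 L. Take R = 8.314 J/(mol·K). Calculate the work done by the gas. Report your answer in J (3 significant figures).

W ≈ 1070 J

Isothermal: W = nRT ln(V₂/V₁).
W = (0.502)(8.314)(396) × ln(18.9/9.9)
  = 1653 × 0.6466
W_by_gas = 1069 J.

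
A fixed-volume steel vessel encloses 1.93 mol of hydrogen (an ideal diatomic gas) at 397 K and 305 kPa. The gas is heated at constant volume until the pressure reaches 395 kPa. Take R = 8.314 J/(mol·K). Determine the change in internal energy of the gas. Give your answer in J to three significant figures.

Constant volume ⇒ W = 0, so Q = ΔU = nCᵥΔT with Cᵥ = 5R/2 = 20.79 J/(mol·K).
At constant V, T₂/T₁ = P₂/P₁ ⇒ ΔT = T₁(P₂/P₁ − 1) = 397·(395/305 − 1) = 117.1 K.
ΔU = (1.93)(20.79)(117.1) = 4699 J.

ΔU ≈ 4700 J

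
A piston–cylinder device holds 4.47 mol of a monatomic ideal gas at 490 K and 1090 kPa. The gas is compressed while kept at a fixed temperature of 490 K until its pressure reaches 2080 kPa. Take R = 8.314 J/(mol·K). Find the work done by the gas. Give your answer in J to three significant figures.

W ≈ -11800 J

Isothermal process: W = nRT ln(V₂/V₁) = nRT ln(P₁/P₂).
W = (4.47)(8.314)(490) × ln(1090/2080)
  = 18210 × ln(0.524) = 18210 × -0.6462
W_by_gas = -11767 J.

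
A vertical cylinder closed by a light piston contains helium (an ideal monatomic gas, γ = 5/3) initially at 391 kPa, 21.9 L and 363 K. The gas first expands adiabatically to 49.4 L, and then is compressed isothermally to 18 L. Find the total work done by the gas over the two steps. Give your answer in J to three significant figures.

Step 1 (adiabatic): W = (P₁V₁ − P₂V₂)/(γ−1) = (8563 − 4979)/0.667 = 5377 J.
After step 1: P = 100.8 kPa, V = 49.4 L, T = 211 K.
Step 2 (isothermal): W = P₁V₁ ln(V₂/V₁) = (4979) ln(18/49.4) = -5026 J.
W_total = 5377 − 5026 = 350.4 J.

W_total ≈ 350 J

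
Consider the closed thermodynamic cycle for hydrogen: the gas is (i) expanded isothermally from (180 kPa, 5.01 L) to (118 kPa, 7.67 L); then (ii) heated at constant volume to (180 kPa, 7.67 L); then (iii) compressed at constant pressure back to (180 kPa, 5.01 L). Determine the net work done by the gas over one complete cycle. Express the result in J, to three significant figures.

W_net ≈ -94.7 J

Leg (i): W = PᵢVᵢ ln(V_f/Vᵢ) = (901.8) ln(7.67/5.01) = 384.1 J.
Leg (ii): W = 0.
Leg (iii): W = PΔV = (180)(5.01 − 7.67) = -478.8 J.
W_net = 384.1 − 478.8 = -94.74 J.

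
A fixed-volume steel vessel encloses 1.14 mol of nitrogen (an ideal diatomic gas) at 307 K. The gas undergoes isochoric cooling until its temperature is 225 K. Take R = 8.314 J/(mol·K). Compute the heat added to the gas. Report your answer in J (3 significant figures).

Q ≈ -1940 J

Constant volume ⇒ W = 0, so Q = ΔU = nCᵥΔT with Cᵥ = 5R/2 = 20.79 J/(mol·K).
ΔU = (1.14)(20.79)(225 − 307) = -1943 J.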